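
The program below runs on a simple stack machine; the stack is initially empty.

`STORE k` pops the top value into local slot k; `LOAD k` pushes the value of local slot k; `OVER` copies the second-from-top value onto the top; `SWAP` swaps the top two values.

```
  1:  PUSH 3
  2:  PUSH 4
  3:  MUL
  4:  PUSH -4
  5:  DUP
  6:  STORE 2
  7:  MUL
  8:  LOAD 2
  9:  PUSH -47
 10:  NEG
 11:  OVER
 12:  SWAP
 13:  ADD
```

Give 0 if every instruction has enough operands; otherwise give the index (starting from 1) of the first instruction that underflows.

0

PUSH 3   : 3
PUSH 4   : 3 4
MUL      : 12
PUSH -4  : 12 -4
DUP      : 12 -4 -4
STORE 2  : 12 -4
MUL      : -48
LOAD 2   : -48 -4
PUSH -47 : -48 -4 -47
NEG      : -48 -4 47
OVER     : -48 -4 47 -4
SWAP     : -48 -4 -4 47
ADD      : -48 -4 43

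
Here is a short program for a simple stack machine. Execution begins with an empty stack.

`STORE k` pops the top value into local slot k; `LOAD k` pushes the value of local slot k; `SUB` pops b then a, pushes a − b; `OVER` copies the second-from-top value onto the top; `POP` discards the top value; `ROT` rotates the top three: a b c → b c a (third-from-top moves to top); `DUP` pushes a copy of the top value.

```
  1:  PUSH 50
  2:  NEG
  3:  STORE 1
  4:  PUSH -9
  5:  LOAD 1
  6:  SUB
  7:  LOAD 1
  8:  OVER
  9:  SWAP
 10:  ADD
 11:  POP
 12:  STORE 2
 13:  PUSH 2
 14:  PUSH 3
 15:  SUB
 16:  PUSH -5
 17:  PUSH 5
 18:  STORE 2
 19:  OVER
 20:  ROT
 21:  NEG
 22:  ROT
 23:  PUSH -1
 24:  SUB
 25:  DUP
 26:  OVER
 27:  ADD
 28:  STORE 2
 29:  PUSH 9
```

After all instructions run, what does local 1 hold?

PUSH 50 → [50]
NEG     → [-50]
STORE 1 → []
PUSH -9 → [-9]
LOAD 1  → [-9, -50]
SUB     → [41]
LOAD 1  → [41, -50]
OVER    → [41, -50, 41]
SWAP    → [41, 41, -50]
ADD     → [41, -9]
POP     → [41]
STORE 2 → []
PUSH 2  → [2]
PUSH 3  → [2, 3]
SUB     → [-1]
PUSH -5 → [-1, -5]
PUSH 5  → [-1, -5, 5]
STORE 2 → [-1, -5]
OVER    → [-1, -5, -1]
ROT     → [-5, -1, -1]
NEG     → [-5, -1, 1]
ROT     → [-1, 1, -5]
PUSH -1 → [-1, 1, -5, -1]
SUB     → [-1, 1, -4]
DUP     → [-1, 1, -4, -4]
OVER    → [-1, 1, -4, -4, -4]
ADD     → [-1, 1, -4, -8]
STORE 2 → [-1, 1, -4]
PUSH 9  → [-1, 1, -4, 9]

-50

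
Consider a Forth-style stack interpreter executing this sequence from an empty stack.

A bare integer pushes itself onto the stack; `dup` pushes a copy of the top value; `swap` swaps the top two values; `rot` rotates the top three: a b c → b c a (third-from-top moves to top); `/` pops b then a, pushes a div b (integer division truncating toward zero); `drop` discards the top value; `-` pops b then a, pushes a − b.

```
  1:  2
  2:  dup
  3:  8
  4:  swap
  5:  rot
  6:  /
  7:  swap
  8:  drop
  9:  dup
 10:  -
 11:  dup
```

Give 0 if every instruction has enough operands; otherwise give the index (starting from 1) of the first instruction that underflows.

2     [2]
dup   [2, 2]
8     [2, 2, 8]
swap  [2, 8, 2]
rot   [8, 2, 2]
/     [8, 1]
swap  [1, 8]
drop  [1]
dup   [1, 1]
-     [0]
dup   [0, 0]

0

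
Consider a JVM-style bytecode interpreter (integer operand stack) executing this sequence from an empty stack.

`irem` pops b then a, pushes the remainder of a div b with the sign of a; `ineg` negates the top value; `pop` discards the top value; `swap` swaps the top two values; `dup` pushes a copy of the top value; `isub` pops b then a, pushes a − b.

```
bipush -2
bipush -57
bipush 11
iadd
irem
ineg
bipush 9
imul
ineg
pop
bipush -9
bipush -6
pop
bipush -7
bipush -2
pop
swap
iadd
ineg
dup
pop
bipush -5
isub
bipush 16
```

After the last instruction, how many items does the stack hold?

2

bipush -2  → -2
bipush -57 → -2 -57
bipush 11  → -2 -57 11
iadd       → -2 -46
irem       → -2
ineg       → 2
bipush 9   → 2 9
imul       → 18
ineg       → -18
pop        → (empty)
bipush -9  → -9
bipush -6  → -9 -6
pop        → -9
bipush -7  → -9 -7
bipush -2  → -9 -7 -2
pop        → -9 -7
swap       → -7 -9
iadd       → -16
ineg       → 16
dup        → 16 16
pop        → 16
bipush -5  → 16 -5
isub       → 21
bipush 16  → 21 16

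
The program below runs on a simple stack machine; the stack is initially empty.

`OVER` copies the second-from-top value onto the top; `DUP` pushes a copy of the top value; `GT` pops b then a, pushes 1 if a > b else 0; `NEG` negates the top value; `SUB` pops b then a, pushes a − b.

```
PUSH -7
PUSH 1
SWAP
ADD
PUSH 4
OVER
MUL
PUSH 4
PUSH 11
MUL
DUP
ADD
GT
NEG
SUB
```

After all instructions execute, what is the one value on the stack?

-6

PUSH -7  -7
PUSH 1   -7 1
SWAP     1 -7
ADD      -6
PUSH 4   -6 4
OVER     -6 4 -6
MUL      -6 -24
PUSH 4   -6 -24 4
PUSH 11  -6 -24 4 11
MUL      -6 -24 44
DUP      -6 -24 44 44
ADD      -6 -24 88
GT       -6 0
NEG      -6 0
SUB      -6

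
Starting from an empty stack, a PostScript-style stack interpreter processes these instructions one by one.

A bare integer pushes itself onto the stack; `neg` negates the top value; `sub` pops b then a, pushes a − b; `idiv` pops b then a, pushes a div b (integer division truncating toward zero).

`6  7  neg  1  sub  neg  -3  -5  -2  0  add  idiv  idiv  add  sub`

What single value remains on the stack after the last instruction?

-1

6    -> 6
7    -> 6 7
neg  -> 6 -7
1    -> 6 -7 1
sub  -> 6 -8
neg  -> 6 8
-3   -> 6 8 -3
-5   -> 6 8 -3 -5
-2   -> 6 8 -3 -5 -2
0    -> 6 8 -3 -5 -2 0
add  -> 6 8 -3 -5 -2
idiv -> 6 8 -3 2
idiv -> 6 8 -1
add  -> 6 7
sub  -> -1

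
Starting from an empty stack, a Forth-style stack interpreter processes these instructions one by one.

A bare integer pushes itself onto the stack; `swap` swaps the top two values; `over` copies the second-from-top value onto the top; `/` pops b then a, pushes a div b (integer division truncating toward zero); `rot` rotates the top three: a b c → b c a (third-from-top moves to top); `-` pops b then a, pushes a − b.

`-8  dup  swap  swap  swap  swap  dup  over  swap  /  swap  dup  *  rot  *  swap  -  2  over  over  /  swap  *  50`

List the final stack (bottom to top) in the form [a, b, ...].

-8   → [-8]
dup  → [-8, -8]
swap → [-8, -8]
swap → [-8, -8]
swap → [-8, -8]
swap → [-8, -8]
dup  → [-8, -8, -8]
over → [-8, -8, -8, -8]
swap → [-8, -8, -8, -8]
/    → [-8, -8, 1]
swap → [-8, 1, -8]
dup  → [-8, 1, -8, -8]
*    → [-8, 1, 64]
rot  → [1, 64, -8]
*    → [1, -512]
swap → [-512, 1]
-    → [-513]
2    → [-513, 2]
over → [-513, 2, -513]
over → [-513, 2, -513, 2]
/    → [-513, 2, -256]
swap → [-513, -256, 2]
*    → [-513, -512]
50   → [-513, -512, 50]

[-513, -512, 50]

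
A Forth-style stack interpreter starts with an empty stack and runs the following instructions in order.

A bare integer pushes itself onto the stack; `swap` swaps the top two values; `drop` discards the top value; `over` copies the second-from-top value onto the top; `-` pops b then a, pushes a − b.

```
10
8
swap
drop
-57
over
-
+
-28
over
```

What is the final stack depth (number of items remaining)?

10    10
8     10 8
swap  8 10
drop  8
-57   8 -57
over  8 -57 8
-     8 -65
+     -57
-28   -57 -28
over  -57 -28 -57

3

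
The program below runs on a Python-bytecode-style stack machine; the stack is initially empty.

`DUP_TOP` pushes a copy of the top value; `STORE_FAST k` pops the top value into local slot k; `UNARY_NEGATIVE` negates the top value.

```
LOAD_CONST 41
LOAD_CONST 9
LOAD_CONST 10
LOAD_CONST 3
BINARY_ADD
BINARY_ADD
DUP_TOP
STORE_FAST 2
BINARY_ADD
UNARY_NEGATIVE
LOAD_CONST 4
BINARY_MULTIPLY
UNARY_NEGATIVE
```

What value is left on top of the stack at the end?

252

LOAD_CONST 41    41
LOAD_CONST 9     41 9
LOAD_CONST 10    41 9 10
LOAD_CONST 3     41 9 10 3
BINARY_ADD       41 9 13
BINARY_ADD       41 22
DUP_TOP          41 22 22
STORE_FAST 2     41 22
BINARY_ADD       63
UNARY_NEGATIVE   -63
LOAD_CONST 4     -63 4
BINARY_MULTIPLY  -252
UNARY_NEGATIVE   252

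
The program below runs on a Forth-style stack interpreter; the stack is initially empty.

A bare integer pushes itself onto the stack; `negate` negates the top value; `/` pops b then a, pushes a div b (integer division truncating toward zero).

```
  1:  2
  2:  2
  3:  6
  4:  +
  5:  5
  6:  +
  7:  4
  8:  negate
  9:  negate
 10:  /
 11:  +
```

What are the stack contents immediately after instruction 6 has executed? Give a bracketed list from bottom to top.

[2, 13]

2 -> [2]
2 -> [2, 2]
6 -> [2, 2, 6]
+ -> [2, 8]
5 -> [2, 8, 5]
+ -> [2, 13]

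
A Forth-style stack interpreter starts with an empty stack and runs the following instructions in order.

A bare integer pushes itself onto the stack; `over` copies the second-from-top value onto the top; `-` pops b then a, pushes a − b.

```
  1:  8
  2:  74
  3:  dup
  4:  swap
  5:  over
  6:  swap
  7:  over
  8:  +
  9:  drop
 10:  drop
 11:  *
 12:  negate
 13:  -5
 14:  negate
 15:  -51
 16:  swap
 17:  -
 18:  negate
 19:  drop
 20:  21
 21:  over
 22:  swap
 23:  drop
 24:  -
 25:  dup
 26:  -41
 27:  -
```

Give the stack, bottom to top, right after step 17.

8      → [8]
74     → [8, 74]
dup    → [8, 74, 74]
swap   → [8, 74, 74]
over   → [8, 74, 74, 74]
swap   → [8, 74, 74, 74]
over   → [8, 74, 74, 74, 74]
+      → [8, 74, 74, 148]
drop   → [8, 74, 74]
drop   → [8, 74]
*      → [592]
negate → [-592]
-5     → [-592, -5]
negate → [-592, 5]
-51    → [-592, 5, -51]
swap   → [-592, -51, 5]
-      → [-592, -56]

[-592, -56]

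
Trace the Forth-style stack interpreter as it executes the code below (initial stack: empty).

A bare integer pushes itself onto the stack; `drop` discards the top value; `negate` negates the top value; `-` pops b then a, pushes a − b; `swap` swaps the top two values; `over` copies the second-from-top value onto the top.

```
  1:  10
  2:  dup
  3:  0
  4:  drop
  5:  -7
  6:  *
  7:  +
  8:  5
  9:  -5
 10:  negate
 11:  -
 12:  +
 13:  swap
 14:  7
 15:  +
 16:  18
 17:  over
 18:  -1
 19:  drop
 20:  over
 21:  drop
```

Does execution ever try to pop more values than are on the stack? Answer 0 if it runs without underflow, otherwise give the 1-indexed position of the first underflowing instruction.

10     → 10
dup    → 10 10
0      → 10 10 0
drop   → 10 10
-7     → 10 10 -7
*      → 10 -70
+      → -60
5      → -60 5
-5     → -60 5 -5
negate → -60 5 5
-      → -60 0
+      → -60
swap  — needs 2 operands, stack has 1 → underflow

13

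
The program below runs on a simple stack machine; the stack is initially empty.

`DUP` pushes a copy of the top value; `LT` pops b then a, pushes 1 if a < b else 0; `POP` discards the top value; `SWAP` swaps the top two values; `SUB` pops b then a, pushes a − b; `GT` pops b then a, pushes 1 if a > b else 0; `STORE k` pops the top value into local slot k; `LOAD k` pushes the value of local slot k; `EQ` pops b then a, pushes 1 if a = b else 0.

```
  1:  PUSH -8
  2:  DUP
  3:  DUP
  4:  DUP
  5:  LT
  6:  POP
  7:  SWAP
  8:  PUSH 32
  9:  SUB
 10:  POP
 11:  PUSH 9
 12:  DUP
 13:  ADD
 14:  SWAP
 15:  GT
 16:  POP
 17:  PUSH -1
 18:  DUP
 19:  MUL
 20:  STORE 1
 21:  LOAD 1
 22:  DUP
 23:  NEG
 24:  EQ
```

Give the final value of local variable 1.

PUSH -8  -8
DUP      -8 -8
DUP      -8 -8 -8
DUP      -8 -8 -8 -8
LT       -8 -8 0
POP      -8 -8
SWAP     -8 -8
PUSH 32  -8 -8 32
SUB      -8 -40
POP      -8
PUSH 9   -8 9
DUP      -8 9 9
ADD      -8 18
SWAP     18 -8
GT       1
POP      (empty)
PUSH -1  -1
DUP      -1 -1
MUL      1
STORE 1  (empty)
LOAD 1   1
DUP      1 1
NEG      1 -1
EQ       0

1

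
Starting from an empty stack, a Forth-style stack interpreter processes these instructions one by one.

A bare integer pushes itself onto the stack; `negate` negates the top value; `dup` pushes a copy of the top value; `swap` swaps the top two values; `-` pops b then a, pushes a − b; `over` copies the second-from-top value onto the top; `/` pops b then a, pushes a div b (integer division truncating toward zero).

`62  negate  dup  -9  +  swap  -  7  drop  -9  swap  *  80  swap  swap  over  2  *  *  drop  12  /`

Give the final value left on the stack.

62     : [62]
negate : [-62]
dup    : [-62, -62]
-9     : [-62, -62, -9]
+      : [-62, -71]
swap   : [-71, -62]
-      : [-9]
7      : [-9, 7]
drop   : [-9]
-9     : [-9, -9]
swap   : [-9, -9]
*      : [81]
80     : [81, 80]
swap   : [80, 81]
swap   : [81, 80]
over   : [81, 80, 81]
2      : [81, 80, 81, 2]
*      : [81, 80, 162]
*      : [81, 12960]
drop   : [81]
12     : [81, 12]
/      : [6]

6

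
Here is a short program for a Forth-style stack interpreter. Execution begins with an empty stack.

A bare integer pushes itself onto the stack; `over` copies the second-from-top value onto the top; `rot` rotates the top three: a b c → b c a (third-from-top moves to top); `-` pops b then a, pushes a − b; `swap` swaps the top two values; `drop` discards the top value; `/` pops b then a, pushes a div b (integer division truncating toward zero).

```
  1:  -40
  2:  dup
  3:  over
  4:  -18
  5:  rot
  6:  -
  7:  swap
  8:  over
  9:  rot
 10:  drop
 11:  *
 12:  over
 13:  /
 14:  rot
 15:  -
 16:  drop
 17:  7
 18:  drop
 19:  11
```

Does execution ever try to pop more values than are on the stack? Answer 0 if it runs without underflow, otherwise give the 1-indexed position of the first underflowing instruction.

-40  -> -40
dup  -> -40 -40
over -> -40 -40 -40
-18  -> -40 -40 -40 -18
rot  -> -40 -40 -18 -40
-    -> -40 -40 22
swap -> -40 22 -40
over -> -40 22 -40 22
rot  -> -40 -40 22 22
drop -> -40 -40 22
*    -> -40 -880
over -> -40 -880 -40
/    -> -40 22
rot  — needs 3 operands, stack has 2 → underflow

14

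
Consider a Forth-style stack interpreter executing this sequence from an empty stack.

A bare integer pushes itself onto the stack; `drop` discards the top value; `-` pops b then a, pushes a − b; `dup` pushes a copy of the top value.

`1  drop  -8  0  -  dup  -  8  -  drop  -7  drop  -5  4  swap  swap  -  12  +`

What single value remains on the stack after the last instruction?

1    -> [1]
drop -> []
-8   -> [-8]
0    -> [-8, 0]
-    -> [-8]
dup  -> [-8, -8]
-    -> [0]
8    -> [0, 8]
-    -> [-8]
drop -> []
-7   -> [-7]
drop -> []
-5   -> [-5]
4    -> [-5, 4]
swap -> [4, -5]
swap -> [-5, 4]
-    -> [-9]
12   -> [-9, 12]
+    -> [3]

3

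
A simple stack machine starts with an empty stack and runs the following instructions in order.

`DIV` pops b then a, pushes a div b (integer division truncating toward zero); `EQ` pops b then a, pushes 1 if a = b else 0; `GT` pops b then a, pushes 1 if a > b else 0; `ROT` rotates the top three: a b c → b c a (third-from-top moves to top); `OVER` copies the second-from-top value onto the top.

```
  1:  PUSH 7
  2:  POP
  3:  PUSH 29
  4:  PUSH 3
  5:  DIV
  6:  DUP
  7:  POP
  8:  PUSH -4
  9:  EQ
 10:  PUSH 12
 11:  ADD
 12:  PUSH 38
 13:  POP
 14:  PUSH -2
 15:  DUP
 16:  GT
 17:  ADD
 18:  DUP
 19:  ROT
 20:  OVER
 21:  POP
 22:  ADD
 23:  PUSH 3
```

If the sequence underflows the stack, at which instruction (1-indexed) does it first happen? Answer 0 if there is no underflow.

19

PUSH 7   7
POP      (empty)
PUSH 29  29
PUSH 3   29 3
DIV      9
DUP      9 9
POP      9
PUSH -4  9 -4
EQ       0
PUSH 12  0 12
ADD      12
PUSH 38  12 38
POP      12
PUSH -2  12 -2
DUP      12 -2 -2
GT       12 0
ADD      12
DUP      12 12
ROT  — needs 3 operands, stack has 2 → underflow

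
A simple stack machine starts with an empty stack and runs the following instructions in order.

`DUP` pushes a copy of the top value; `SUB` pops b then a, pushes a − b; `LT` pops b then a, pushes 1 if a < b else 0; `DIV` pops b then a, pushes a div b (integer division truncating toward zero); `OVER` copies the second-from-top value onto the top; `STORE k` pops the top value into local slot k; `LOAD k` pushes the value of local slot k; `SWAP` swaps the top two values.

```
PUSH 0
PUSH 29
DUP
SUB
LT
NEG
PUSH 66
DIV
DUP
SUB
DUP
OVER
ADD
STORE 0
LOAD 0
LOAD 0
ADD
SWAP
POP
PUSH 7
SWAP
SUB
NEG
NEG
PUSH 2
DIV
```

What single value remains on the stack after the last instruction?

PUSH 0   0
PUSH 29  0 29
DUP      0 29 29
SUB      0 0
LT       0
NEG      0
PUSH 66  0 66
DIV      0
DUP      0 0
SUB      0
DUP      0 0
OVER     0 0 0
ADD      0 0
STORE 0  0
LOAD 0   0 0
LOAD 0   0 0 0
ADD      0 0
SWAP     0 0
POP      0
PUSH 7   0 7
SWAP     7 0
SUB      7
NEG      -7
NEG      7
PUSH 2   7 2
DIV      3

3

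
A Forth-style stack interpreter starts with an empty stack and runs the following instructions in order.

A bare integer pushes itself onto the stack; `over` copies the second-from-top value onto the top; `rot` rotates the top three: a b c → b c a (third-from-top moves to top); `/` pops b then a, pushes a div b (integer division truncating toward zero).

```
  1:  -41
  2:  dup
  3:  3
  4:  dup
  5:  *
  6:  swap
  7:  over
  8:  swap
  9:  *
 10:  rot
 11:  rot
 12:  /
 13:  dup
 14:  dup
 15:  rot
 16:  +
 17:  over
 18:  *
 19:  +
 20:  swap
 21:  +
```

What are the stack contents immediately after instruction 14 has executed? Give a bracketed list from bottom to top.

-41  -> -41
dup  -> -41 -41
3    -> -41 -41 3
dup  -> -41 -41 3 3
*    -> -41 -41 9
swap -> -41 9 -41
over -> -41 9 -41 9
swap -> -41 9 9 -41
*    -> -41 9 -369
rot  -> 9 -369 -41
rot  -> -369 -41 9
/    -> -369 -4
dup  -> -369 -4 -4
dup  -> -369 -4 -4 -4

[-369, -4, -4, -4]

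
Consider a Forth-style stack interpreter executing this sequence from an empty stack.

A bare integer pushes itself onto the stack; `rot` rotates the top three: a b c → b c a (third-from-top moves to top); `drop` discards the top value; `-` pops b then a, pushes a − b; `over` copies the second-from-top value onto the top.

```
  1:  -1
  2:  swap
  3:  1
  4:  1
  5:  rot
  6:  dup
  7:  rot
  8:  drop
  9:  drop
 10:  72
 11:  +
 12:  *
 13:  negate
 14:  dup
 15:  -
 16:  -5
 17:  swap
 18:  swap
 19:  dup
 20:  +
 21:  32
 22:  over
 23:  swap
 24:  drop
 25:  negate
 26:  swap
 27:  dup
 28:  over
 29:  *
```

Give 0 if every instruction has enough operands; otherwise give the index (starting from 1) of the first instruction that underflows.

2

-1 -> -1
swap  — needs 2 operands, stack has 1 → underflow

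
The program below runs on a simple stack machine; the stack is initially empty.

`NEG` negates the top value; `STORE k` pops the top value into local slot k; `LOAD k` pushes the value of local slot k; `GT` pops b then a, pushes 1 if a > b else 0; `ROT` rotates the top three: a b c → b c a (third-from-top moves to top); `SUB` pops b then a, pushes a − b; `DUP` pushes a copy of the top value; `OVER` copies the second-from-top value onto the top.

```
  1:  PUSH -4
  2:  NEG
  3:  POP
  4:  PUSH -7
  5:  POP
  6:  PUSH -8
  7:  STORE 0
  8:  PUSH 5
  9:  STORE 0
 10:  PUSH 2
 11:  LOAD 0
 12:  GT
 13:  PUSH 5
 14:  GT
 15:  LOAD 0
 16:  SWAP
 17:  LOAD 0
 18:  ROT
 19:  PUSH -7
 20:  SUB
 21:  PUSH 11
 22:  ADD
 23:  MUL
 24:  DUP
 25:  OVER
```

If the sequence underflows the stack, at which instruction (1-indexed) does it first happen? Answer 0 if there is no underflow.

PUSH -4 : -4
NEG     : 4
POP     : (empty)
PUSH -7 : -7
POP     : (empty)
PUSH -8 : -8
STORE 0 : (empty)
PUSH 5  : 5
STORE 0 : (empty)
PUSH 2  : 2
LOAD 0  : 2 5
GT      : 0
PUSH 5  : 0 5
GT      : 0
LOAD 0  : 0 5
SWAP    : 5 0
LOAD 0  : 5 0 5
ROT     : 0 5 5
PUSH -7 : 0 5 5 -7
SUB     : 0 5 12
PUSH 11 : 0 5 12 11
ADD     : 0 5 23
MUL     : 0 115
DUP     : 0 115 115
OVER    : 0 115 115 115

0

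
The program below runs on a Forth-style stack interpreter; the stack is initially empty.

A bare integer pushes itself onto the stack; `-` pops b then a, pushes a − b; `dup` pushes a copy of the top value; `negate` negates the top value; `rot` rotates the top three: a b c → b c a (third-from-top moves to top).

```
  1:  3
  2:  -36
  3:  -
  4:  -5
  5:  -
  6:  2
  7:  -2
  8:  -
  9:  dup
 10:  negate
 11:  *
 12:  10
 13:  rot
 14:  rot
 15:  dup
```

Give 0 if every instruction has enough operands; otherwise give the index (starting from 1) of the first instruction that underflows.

0

3      -> [3]
-36    -> [3, -36]
-      -> [39]
-5     -> [39, -5]
-      -> [44]
2      -> [44, 2]
-2     -> [44, 2, -2]
-      -> [44, 4]
dup    -> [44, 4, 4]
negate -> [44, 4, -4]
*      -> [44, -16]
10     -> [44, -16, 10]
rot    -> [-16, 10, 44]
rot    -> [10, 44, -16]
dup    -> [10, 44, -16, -16]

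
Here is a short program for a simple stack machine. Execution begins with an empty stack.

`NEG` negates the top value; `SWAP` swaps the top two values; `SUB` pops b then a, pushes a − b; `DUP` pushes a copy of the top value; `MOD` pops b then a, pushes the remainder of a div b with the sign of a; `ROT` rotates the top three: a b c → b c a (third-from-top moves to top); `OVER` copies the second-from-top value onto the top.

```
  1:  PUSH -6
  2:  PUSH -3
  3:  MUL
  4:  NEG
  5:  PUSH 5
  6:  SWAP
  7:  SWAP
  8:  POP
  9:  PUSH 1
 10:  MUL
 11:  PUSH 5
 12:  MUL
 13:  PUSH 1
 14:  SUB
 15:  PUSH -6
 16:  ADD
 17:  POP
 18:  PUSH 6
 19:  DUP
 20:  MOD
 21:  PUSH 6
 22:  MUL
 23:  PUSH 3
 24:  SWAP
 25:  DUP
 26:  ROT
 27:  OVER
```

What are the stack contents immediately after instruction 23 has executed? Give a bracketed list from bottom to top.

PUSH -6 → -6
PUSH -3 → -6 -3
MUL     → 18
NEG     → -18
PUSH 5  → -18 5
SWAP    → 5 -18
SWAP    → -18 5
POP     → -18
PUSH 1  → -18 1
MUL     → -18
PUSH 5  → -18 5
MUL     → -90
PUSH 1  → -90 1
SUB     → -91
PUSH -6 → -91 -6
ADD     → -97
POP     → (empty)
PUSH 6  → 6
DUP     → 6 6
MOD     → 0
PUSH 6  → 0 6
MUL     → 0
PUSH 3  → 0 3

[0, 3]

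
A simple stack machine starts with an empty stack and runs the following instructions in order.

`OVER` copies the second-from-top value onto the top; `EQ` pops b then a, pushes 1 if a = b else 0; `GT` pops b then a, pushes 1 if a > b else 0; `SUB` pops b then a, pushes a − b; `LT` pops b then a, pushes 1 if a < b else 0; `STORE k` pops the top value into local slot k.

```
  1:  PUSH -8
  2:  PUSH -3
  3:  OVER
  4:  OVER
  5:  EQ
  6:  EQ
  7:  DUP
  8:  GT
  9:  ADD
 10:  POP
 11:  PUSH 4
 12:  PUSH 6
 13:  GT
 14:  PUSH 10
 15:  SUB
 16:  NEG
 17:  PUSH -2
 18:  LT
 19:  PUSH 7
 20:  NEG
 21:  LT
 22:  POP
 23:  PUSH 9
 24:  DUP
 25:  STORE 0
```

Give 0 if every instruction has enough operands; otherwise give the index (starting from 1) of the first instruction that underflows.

PUSH -8 : -8
PUSH -3 : -8 -3
OVER    : -8 -3 -8
OVER    : -8 -3 -8 -3
EQ      : -8 -3 0
EQ      : -8 0
DUP     : -8 0 0
GT      : -8 0
ADD     : -8
POP     : (empty)
PUSH 4  : 4
PUSH 6  : 4 6
GT      : 0
PUSH 10 : 0 10
SUB     : -10
NEG     : 10
PUSH -2 : 10 -2
LT      : 0
PUSH 7  : 0 7
NEG     : 0 -7
LT      : 0
POP     : (empty)
PUSH 9  : 9
DUP     : 9 9
STORE 0 : 9

0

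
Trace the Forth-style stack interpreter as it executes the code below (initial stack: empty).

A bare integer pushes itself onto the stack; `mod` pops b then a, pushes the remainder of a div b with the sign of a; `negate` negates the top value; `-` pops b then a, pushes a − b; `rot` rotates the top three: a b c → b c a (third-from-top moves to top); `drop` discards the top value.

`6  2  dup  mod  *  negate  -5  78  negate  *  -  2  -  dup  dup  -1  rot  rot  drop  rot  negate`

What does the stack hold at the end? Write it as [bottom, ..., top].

6       6
2       6 2
dup     6 2 2
mod     6 0
*       0
negate  0
-5      0 -5
78      0 -5 78
negate  0 -5 -78
*       0 390
-       -390
2       -390 2
-       -392
dup     -392 -392
dup     -392 -392 -392
-1      -392 -392 -392 -1
rot     -392 -392 -1 -392
rot     -392 -1 -392 -392
drop    -392 -1 -392
rot     -1 -392 -392
negate  -1 -392 392

[-1, -392, 392]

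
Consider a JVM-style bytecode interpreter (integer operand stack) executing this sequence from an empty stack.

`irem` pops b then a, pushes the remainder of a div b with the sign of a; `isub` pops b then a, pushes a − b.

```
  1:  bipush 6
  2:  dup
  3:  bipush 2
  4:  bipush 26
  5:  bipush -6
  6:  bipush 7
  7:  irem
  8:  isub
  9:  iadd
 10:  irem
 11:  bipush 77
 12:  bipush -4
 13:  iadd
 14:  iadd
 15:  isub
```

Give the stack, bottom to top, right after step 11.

bipush 6   [6]
dup        [6, 6]
bipush 2   [6, 6, 2]
bipush 26  [6, 6, 2, 26]
bipush -6  [6, 6, 2, 26, -6]
bipush 7   [6, 6, 2, 26, -6, 7]
irem       [6, 6, 2, 26, -6]
isub       [6, 6, 2, 32]
iadd       [6, 6, 34]
irem       [6, 6]
bipush 77  [6, 6, 77]

[6, 6, 77]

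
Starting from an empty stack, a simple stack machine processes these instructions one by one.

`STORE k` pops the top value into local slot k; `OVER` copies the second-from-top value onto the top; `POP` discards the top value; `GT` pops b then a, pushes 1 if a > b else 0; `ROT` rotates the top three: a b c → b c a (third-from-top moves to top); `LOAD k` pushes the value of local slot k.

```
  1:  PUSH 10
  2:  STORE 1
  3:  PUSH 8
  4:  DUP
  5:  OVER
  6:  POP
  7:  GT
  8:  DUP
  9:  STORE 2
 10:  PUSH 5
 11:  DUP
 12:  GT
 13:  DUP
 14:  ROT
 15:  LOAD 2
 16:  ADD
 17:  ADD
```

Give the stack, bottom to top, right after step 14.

PUSH 10 : 10
STORE 1 : (empty)
PUSH 8  : 8
DUP     : 8 8
OVER    : 8 8 8
POP     : 8 8
GT      : 0
DUP     : 0 0
STORE 2 : 0
PUSH 5  : 0 5
DUP     : 0 5 5
GT      : 0 0
DUP     : 0 0 0
ROT     : 0 0 0

[0, 0, 0]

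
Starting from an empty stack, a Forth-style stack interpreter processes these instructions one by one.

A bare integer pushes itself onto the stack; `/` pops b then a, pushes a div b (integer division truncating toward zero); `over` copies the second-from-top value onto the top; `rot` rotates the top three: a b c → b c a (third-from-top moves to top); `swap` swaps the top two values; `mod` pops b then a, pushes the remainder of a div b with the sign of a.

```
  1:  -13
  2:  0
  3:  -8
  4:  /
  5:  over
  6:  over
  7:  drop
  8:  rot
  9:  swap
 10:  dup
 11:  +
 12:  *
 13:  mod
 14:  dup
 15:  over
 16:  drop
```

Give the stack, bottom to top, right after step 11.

-13   [-13]
0     [-13, 0]
-8    [-13, 0, -8]
/     [-13, 0]
over  [-13, 0, -13]
over  [-13, 0, -13, 0]
drop  [-13, 0, -13]
rot   [0, -13, -13]
swap  [0, -13, -13]
dup   [0, -13, -13, -13]
+     [0, -13, -26]

[0, -13, -26]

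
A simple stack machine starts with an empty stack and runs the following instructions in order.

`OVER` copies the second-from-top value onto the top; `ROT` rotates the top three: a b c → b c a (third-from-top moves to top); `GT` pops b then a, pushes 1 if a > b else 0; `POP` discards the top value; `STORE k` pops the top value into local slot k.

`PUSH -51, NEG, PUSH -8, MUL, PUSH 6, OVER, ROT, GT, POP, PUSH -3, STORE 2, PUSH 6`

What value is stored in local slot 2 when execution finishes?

PUSH -51 : [-51]
NEG      : [51]
PUSH -8  : [51, -8]
MUL      : [-408]
PUSH 6   : [-408, 6]
OVER     : [-408, 6, -408]
ROT      : [6, -408, -408]
GT       : [6, 0]
POP      : [6]
PUSH -3  : [6, -3]
STORE 2  : [6]
PUSH 6   : [6, 6]

-3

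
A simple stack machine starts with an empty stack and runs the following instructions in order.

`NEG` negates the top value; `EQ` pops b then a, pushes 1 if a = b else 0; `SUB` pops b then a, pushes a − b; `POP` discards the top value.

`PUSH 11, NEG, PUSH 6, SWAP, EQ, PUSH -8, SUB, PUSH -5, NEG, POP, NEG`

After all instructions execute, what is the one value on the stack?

PUSH 11  [11]
NEG      [-11]
PUSH 6   [-11, 6]
SWAP     [6, -11]
EQ       [0]
PUSH -8  [0, -8]
SUB      [8]
PUSH -5  [8, -5]
NEG      [8, 5]
POP      [8]
NEG      [-8]

-8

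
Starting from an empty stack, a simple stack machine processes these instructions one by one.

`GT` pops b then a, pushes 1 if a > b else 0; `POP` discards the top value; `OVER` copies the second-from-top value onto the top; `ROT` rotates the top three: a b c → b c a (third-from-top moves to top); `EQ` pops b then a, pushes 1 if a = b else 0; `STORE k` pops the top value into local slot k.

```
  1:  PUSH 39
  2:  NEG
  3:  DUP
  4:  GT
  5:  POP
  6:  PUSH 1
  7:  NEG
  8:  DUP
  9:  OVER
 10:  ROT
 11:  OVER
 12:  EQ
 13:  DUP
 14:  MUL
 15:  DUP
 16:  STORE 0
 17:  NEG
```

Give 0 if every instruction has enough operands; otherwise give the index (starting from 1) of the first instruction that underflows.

0

PUSH 39 -> 39
NEG     -> -39
DUP     -> -39 -39
GT      -> 0
POP     -> (empty)
PUSH 1  -> 1
NEG     -> -1
DUP     -> -1 -1
OVER    -> -1 -1 -1
ROT     -> -1 -1 -1
OVER    -> -1 -1 -1 -1
EQ      -> -1 -1 1
DUP     -> -1 -1 1 1
MUL     -> -1 -1 1
DUP     -> -1 -1 1 1
STORE 0 -> -1 -1 1
NEG     -> -1 -1 -1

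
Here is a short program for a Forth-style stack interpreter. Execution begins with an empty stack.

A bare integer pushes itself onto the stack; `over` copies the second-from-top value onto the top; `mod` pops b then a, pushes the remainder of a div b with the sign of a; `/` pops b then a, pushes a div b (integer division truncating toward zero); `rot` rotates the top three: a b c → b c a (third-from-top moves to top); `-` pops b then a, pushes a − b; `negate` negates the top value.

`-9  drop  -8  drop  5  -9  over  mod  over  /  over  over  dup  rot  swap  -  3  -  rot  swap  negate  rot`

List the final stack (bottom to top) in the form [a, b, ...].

-9     : -9
drop   : (empty)
-8     : -8
drop   : (empty)
5      : 5
-9     : 5 -9
over   : 5 -9 5
mod    : 5 -4
over   : 5 -4 5
/      : 5 0
over   : 5 0 5
over   : 5 0 5 0
dup    : 5 0 5 0 0
rot    : 5 0 0 0 5
swap   : 5 0 0 5 0
-      : 5 0 0 5
3      : 5 0 0 5 3
-      : 5 0 0 2
rot    : 5 0 2 0
swap   : 5 0 0 2
negate : 5 0 0 -2
rot    : 5 0 -2 0

[5, 0, -2, 0]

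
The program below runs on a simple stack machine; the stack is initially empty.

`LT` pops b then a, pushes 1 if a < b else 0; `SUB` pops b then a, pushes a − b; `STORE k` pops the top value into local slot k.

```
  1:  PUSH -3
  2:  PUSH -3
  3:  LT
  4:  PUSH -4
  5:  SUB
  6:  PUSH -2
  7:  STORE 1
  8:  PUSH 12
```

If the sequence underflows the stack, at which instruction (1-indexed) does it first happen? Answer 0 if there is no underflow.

PUSH -3 : [-3]
PUSH -3 : [-3, -3]
LT      : [0]
PUSH -4 : [0, -4]
SUB     : [4]
PUSH -2 : [4, -2]
STORE 1 : [4]
PUSH 12 : [4, 12]

0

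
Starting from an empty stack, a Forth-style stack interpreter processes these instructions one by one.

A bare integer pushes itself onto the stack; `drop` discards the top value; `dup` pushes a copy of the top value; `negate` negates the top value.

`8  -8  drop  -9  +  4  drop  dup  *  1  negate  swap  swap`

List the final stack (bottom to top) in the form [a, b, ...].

8      -> [8]
-8     -> [8, -8]
drop   -> [8]
-9     -> [8, -9]
+      -> [-1]
4      -> [-1, 4]
drop   -> [-1]
dup    -> [-1, -1]
*      -> [1]
1      -> [1, 1]
negate -> [1, -1]
swap   -> [-1, 1]
swap   -> [1, -1]

[1, -1]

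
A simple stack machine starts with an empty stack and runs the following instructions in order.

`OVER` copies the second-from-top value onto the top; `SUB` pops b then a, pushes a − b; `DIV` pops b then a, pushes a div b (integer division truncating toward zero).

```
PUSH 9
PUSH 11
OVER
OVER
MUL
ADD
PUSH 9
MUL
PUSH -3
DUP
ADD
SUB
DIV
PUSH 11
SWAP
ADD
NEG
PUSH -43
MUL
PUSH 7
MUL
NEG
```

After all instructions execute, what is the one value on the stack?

-3311

PUSH 9   → [9]
PUSH 11  → [9, 11]
OVER     → [9, 11, 9]
OVER     → [9, 11, 9, 11]
MUL      → [9, 11, 99]
ADD      → [9, 110]
PUSH 9   → [9, 110, 9]
MUL      → [9, 990]
PUSH -3  → [9, 990, -3]
DUP      → [9, 990, -3, -3]
ADD      → [9, 990, -6]
SUB      → [9, 996]
DIV      → [0]
PUSH 11  → [0, 11]
SWAP     → [11, 0]
ADD      → [11]
NEG      → [-11]
PUSH -43 → [-11, -43]
MUL      → [473]
PUSH 7   → [473, 7]
MUL      → [3311]
NEG      → [-3311]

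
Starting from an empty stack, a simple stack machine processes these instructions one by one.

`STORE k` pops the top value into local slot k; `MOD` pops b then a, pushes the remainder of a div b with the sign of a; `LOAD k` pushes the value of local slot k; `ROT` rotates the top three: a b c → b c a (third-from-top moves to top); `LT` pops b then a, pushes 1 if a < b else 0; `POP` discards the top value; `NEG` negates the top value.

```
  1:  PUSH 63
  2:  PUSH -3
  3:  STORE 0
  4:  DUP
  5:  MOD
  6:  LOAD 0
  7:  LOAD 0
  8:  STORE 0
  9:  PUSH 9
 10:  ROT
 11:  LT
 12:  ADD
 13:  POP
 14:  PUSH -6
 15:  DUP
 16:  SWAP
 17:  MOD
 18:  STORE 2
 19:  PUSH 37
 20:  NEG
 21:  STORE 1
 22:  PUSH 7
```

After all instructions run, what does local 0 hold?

PUSH 63 : [63]
PUSH -3 : [63, -3]
STORE 0 : [63]
DUP     : [63, 63]
MOD     : [0]
LOAD 0  : [0, -3]
LOAD 0  : [0, -3, -3]
STORE 0 : [0, -3]
PUSH 9  : [0, -3, 9]
ROT     : [-3, 9, 0]
LT      : [-3, 0]
ADD     : [-3]
POP     : []
PUSH -6 : [-6]
DUP     : [-6, -6]
SWAP    : [-6, -6]
MOD     : [0]
STORE 2 : []
PUSH 37 : [37]
NEG     : [-37]
STORE 1 : []
PUSH 7  : [7]

-3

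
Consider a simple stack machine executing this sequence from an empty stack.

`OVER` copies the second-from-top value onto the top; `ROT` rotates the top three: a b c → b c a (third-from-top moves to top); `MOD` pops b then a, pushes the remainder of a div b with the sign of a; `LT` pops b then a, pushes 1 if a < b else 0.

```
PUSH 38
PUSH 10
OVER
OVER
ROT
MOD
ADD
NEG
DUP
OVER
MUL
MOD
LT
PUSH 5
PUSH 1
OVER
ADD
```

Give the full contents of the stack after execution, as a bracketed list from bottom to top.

PUSH 38 -> 38
PUSH 10 -> 38 10
OVER    -> 38 10 38
OVER    -> 38 10 38 10
ROT     -> 38 38 10 10
MOD     -> 38 38 0
ADD     -> 38 38
NEG     -> 38 -38
DUP     -> 38 -38 -38
OVER    -> 38 -38 -38 -38
MUL     -> 38 -38 1444
MOD     -> 38 -38
LT      -> 0
PUSH 5  -> 0 5
PUSH 1  -> 0 5 1
OVER    -> 0 5 1 5
ADD     -> 0 5 6

[0, 5, 6]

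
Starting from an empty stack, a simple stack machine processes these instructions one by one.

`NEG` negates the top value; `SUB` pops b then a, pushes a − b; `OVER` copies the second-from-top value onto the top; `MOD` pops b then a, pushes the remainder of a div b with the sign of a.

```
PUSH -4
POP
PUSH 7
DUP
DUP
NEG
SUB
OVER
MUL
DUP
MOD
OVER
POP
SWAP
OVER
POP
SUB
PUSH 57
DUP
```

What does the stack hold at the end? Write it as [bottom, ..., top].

PUSH -4 : -4
POP     : (empty)
PUSH 7  : 7
DUP     : 7 7
DUP     : 7 7 7
NEG     : 7 7 -7
SUB     : 7 14
OVER    : 7 14 7
MUL     : 7 98
DUP     : 7 98 98
MOD     : 7 0
OVER    : 7 0 7
POP     : 7 0
SWAP    : 0 7
OVER    : 0 7 0
POP     : 0 7
SUB     : -7
PUSH 57 : -7 57
DUP     : -7 57 57

[-7, 57, 57]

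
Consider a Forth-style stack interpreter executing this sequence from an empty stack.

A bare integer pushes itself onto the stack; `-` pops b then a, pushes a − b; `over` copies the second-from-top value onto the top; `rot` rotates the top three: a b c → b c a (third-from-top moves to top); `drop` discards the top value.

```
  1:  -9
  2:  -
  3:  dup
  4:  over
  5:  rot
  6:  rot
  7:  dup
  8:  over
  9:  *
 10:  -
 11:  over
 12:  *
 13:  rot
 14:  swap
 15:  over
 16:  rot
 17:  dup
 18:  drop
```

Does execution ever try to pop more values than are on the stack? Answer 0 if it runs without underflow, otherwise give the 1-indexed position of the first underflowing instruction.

2

-9 : -9
-  — needs 2 operands, stack has 1 → underflow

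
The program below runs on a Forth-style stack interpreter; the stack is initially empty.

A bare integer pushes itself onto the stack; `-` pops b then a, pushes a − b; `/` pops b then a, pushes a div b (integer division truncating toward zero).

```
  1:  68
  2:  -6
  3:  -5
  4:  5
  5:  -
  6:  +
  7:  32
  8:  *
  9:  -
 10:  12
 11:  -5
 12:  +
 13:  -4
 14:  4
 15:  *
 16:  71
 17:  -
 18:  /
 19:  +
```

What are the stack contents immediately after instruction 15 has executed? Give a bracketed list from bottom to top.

68 → [68]
-6 → [68, -6]
-5 → [68, -6, -5]
5  → [68, -6, -5, 5]
-  → [68, -6, -10]
+  → [68, -16]
32 → [68, -16, 32]
*  → [68, -512]
-  → [580]
12 → [580, 12]
-5 → [580, 12, -5]
+  → [580, 7]
-4 → [580, 7, -4]
4  → [580, 7, -4, 4]
*  → [580, 7, -16]

[580, 7, -16]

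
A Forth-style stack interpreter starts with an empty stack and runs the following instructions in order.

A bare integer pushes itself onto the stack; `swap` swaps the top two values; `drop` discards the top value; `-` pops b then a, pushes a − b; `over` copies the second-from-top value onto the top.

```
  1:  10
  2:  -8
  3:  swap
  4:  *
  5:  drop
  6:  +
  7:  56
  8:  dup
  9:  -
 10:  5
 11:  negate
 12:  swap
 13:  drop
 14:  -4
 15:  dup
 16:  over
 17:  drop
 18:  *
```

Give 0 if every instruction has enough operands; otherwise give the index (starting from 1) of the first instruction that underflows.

10    10
-8    10 -8
swap  -8 10
*     -80
drop  (empty)
+  — needs 2 operands, stack has 0 → underflow

6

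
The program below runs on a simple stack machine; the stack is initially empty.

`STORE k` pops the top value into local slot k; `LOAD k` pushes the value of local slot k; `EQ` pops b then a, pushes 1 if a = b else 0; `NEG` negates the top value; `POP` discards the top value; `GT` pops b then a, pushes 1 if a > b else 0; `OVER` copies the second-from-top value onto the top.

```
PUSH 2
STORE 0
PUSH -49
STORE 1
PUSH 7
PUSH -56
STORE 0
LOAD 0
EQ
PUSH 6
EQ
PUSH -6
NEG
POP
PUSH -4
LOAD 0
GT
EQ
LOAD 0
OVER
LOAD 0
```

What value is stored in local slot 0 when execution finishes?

PUSH 2   : 2
STORE 0  : (empty)
PUSH -49 : -49
STORE 1  : (empty)
PUSH 7   : 7
PUSH -56 : 7 -56
STORE 0  : 7
LOAD 0   : 7 -56
EQ       : 0
PUSH 6   : 0 6
EQ       : 0
PUSH -6  : 0 -6
NEG      : 0 6
POP      : 0
PUSH -4  : 0 -4
LOAD 0   : 0 -4 -56
GT       : 0 1
EQ       : 0
LOAD 0   : 0 -56
OVER     : 0 -56 0
LOAD 0   : 0 -56 0 -56

-56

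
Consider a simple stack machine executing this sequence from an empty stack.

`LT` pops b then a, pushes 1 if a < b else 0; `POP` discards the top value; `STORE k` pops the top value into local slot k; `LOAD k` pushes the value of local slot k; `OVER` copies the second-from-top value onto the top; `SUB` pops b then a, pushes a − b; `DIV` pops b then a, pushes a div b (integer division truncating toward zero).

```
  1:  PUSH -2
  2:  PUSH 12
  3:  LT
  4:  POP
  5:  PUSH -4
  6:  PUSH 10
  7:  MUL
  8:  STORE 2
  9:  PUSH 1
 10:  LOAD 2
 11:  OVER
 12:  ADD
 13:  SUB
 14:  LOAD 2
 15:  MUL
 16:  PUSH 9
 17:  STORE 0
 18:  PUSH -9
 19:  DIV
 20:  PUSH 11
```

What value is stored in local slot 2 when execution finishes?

-40

PUSH -2  -2
PUSH 12  -2 12
LT       1
POP      (empty)
PUSH -4  -4
PUSH 10  -4 10
MUL      -40
STORE 2  (empty)
PUSH 1   1
LOAD 2   1 -40
OVER     1 -40 1
ADD      1 -39
SUB      40
LOAD 2   40 -40
MUL      -1600
PUSH 9   -1600 9
STORE 0  -1600
PUSH -9  -1600 -9
DIV      177
PUSH 11  177 11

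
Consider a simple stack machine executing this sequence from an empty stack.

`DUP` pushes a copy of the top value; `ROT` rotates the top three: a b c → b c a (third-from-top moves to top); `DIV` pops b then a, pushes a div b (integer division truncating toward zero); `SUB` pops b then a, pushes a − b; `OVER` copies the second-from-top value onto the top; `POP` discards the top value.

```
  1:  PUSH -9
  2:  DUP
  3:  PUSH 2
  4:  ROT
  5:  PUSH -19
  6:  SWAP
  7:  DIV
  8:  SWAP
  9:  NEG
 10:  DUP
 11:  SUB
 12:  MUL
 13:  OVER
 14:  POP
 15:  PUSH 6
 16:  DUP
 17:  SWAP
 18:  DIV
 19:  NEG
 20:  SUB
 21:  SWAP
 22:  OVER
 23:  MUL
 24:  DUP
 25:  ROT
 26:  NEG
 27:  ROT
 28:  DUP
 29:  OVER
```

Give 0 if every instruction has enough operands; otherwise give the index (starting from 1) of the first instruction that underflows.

0

PUSH -9  : -9
DUP      : -9 -9
PUSH 2   : -9 -9 2
ROT      : -9 2 -9
PUSH -19 : -9 2 -9 -19
SWAP     : -9 2 -19 -9
DIV      : -9 2 2
SWAP     : -9 2 2
NEG      : -9 2 -2
DUP      : -9 2 -2 -2
SUB      : -9 2 0
MUL      : -9 0
OVER     : -9 0 -9
POP      : -9 0
PUSH 6   : -9 0 6
DUP      : -9 0 6 6
SWAP     : -9 0 6 6
DIV      : -9 0 1
NEG      : -9 0 -1
SUB      : -9 1
SWAP     : 1 -9
OVER     : 1 -9 1
MUL      : 1 -9
DUP      : 1 -9 -9
ROT      : -9 -9 1
NEG      : -9 -9 -1
ROT      : -9 -1 -9
DUP      : -9 -1 -9 -9
OVER     : -9 -1 -9 -9 -9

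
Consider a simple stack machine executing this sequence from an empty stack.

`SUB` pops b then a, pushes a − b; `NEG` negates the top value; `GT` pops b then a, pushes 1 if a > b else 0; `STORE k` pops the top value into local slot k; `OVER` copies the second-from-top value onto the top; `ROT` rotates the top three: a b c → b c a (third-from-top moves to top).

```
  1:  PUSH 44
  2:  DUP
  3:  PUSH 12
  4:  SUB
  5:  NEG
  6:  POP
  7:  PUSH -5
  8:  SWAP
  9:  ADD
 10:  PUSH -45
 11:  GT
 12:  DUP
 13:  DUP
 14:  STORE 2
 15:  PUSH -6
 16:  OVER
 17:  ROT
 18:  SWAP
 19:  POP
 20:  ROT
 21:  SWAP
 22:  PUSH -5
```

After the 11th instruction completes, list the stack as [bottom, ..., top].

[1]

PUSH 44   44
DUP       44 44
PUSH 12   44 44 12
SUB       44 32
NEG       44 -32
POP       44
PUSH -5   44 -5
SWAP      -5 44
ADD       39
PUSH -45  39 -45
GT        1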